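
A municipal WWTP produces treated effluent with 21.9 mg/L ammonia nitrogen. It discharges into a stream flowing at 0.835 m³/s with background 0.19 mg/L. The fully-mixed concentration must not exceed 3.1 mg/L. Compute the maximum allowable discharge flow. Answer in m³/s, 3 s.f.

0.129 m³/s

Mass balance at complete mixing: C_std·(Q_w + Q_r) = Q_w·C_e + Q_r·C_b.
Rearranging, Q_w = Q_r·(C_std − C_b)/(C_e − C_std) = 0.835·(3.1 − 0.19) / (21.9 − 3.1) = 0.1292 m³/s.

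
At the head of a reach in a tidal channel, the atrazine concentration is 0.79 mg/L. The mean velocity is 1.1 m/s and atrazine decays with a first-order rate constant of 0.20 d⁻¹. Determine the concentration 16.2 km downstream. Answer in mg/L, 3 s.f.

Travel time t = 16.2 km / 1.1 m/s = 1.62e+04/1.1 = 1.473e+04 s = 0.1705 d.
First-order decay: C = 0.79·exp(−0.20·0.1705) = 0.79·0.9665 = 0.7635 mg/L.

0.764 mg/L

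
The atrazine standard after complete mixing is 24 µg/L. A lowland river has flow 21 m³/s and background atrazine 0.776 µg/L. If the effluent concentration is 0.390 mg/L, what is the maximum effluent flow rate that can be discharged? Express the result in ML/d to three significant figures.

0.776 µg/L = 0.000776 mg/L.
24 µg/L = 0.024 mg/L.
Mass balance at complete mixing: C_std·(Q_w + Q_r) = Q_w·C_e + Q_r·C_b.
Rearranging, Q_w = Q_r·(C_std − C_b)/(C_e − C_std) = 21·(0.024 − 0.000776) / (0.39 − 0.024) = 1.333 m³/s.
= 115.1 ML/d.

115 ML/d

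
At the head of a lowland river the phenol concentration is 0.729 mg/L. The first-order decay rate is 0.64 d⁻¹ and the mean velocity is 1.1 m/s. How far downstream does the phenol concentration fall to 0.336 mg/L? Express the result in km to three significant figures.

115 km

From C = C₀·e^(−kt), t = ln(C₀/C)/k = ln(0.729/0.336)/0.64 = 0.7746/0.64 = 1.21 d.
Distance = v·t = 1.1 m/s × 1.046e+05 s = 1.15e+05 m = 115 km.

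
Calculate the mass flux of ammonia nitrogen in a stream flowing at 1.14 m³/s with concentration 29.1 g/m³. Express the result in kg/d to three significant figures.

2870 kg/d

Mass flux = Q·C = 1.14 m³/s × 29.1 g/m³ = 33.17 g/s.
= 33.17 g/s × 86.4 = 2866 kg/d.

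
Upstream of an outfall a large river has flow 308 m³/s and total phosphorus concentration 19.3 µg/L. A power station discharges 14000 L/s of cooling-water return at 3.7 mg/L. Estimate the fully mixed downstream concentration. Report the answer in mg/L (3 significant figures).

14000 L/s = 14 m³/s.
19.3 µg/L = 0.0193 mg/L.
Flow-weighted mixing gives C = (14·3.7 + 308·0.0193) / (14 + 308) = 57.74/322 = 0.1793 mg/L.

0.179 mg/L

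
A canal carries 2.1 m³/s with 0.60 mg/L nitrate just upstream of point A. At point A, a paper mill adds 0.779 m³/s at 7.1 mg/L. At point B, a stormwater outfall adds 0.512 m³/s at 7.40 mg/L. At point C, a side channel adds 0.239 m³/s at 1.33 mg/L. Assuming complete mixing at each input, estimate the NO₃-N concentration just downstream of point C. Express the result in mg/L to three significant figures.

3.00 mg/L

After input A: C = (2.1·0.6 + 0.779·7.1) / 2.879 = 2.359 mg/L.
After input B: C = (2.879·2.359 + 0.512·7.4) / 3.391 = 3.12 mg/L.
After input C: C = (3.391·3.12 + 0.239·1.33) / 3.63 = 3.002 mg/L.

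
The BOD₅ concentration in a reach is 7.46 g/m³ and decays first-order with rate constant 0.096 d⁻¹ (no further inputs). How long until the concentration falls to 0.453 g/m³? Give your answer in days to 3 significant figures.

t = ln(C₀/C)/k = ln(7.46/0.453)/0.096 = 2.801/0.096 = 29.18 d.

29.2 d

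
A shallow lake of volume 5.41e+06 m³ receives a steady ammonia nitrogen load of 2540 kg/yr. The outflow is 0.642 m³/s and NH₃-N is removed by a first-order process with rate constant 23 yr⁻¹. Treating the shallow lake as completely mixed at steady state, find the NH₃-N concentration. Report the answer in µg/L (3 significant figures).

17.6 µg/L

Outflow Q = 0.642 m³/s × 3.156e+07 s/yr = 2.026e+07 m³/yr.
Steady-state CSTR mass balance: W = Q·C + k·V·C, so C = W/(Q + kV).
Q + kV = 2.026e+07 + 23·5.41e+06 = 1.447e+08 m³/yr.
C = 2540/1.447e+08 = 1.755e-05 kg/m³ = 0.01755 mg/L = 17.55 µg/L.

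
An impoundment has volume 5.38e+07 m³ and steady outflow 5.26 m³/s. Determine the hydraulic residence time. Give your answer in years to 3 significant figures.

Q = 5.26 m³/s × 3.156e+07 s/yr = 1.66e+08 m³/yr.
Hydraulic residence time τ = V/Q = 5.38e+07/1.66e+08 = 0.3241 yr.

0.324 yr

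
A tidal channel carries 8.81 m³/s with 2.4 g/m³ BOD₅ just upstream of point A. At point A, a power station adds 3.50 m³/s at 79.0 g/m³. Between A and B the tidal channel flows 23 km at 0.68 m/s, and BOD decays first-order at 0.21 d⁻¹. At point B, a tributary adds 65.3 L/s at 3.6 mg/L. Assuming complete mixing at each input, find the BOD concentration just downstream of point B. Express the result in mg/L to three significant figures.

22.2 mg/L

After input A: C = (8.81·2.4 + 3.5·79) / 12.31 = 24.18 mg/L.
Over the 23 km reach to input B (t = 3.382e+04 s = 0.3915 d), decay gives C = 24.18·exp(−0.21·0.3915) = 22.27 mg/L.
65.3 L/s = 0.0653 m³/s.
After input B: C = (12.31·22.27 + 0.0653·3.6) / 12.38 = 22.17 mg/L.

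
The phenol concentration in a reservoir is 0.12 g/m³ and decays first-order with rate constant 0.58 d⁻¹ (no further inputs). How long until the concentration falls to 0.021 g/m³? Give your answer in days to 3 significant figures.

3.01 d

t = ln(C₀/C)/k = ln(0.12/0.021)/0.58 = 1.743/0.58 = 3.005 d.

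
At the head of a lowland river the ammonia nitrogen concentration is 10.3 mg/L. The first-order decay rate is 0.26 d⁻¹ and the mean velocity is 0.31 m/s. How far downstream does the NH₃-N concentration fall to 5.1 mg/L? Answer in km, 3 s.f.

From C = C₀·e^(−kt), t = ln(C₀/C)/k = ln(10.3/5.1)/0.26 = 0.7029/0.26 = 2.703 d.
Distance = v·t = 0.31 m/s × 2.336e+05 s = 7.241e+04 m = 72.41 km.

72.4 km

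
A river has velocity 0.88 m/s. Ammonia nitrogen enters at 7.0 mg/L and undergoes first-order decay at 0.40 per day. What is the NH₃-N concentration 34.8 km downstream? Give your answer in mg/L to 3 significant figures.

5.83 mg/L

Travel time t = 34.8 km / 0.88 m/s = 3.48e+04/0.88 = 3.955e+04 s = 0.4577 d.
First-order decay: C = 7.0·exp(−0.40·0.4577) = 7.0·0.8327 = 5.829 mg/L.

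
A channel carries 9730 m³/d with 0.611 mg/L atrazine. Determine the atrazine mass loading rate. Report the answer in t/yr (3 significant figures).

9730 m³/d = 0.1126 m³/s.
Mass flux = Q·C = 0.1126 m³/s × 0.611 g/m³ = 0.06881 g/s.
= 0.06881 g/s × 31.56 = 2.171 t/yr.

2.17 t/yr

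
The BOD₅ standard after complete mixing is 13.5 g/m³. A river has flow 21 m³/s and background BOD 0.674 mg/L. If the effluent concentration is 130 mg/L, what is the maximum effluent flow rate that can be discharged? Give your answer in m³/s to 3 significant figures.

Mass balance at complete mixing: C_std·(Q_w + Q_r) = Q_w·C_e + Q_r·C_b.
Rearranging, Q_w = Q_r·(C_std − C_b)/(C_e − C_std) = 21·(13.5 − 0.674) / (130 − 13.5) = 2.312 m³/s.

2.31 m³/s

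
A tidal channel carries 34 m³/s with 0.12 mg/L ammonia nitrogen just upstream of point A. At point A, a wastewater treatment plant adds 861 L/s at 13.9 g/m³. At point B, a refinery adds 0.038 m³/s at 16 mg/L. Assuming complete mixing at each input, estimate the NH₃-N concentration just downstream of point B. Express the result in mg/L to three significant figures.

0.477 mg/L

861 L/s = 0.861 m³/s.
After input A: C = (34·0.12 + 0.861·13.9) / 34.86 = 0.4603 mg/L.
After input B: C = (34.86·0.4603 + 0.038·16) / 34.9 = 0.4773 mg/L.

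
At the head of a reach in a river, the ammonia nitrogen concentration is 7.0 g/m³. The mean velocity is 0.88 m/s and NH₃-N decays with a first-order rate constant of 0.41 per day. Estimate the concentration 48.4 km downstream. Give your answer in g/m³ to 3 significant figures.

5.39 g/m³

Travel time t = 48.4 km / 0.88 m/s = 4.84e+04/0.88 = 5.5e+04 s = 0.6366 d.
First-order decay: C = 7.0·exp(−0.41·0.6366) = 7.0·0.7703 = 5.392 g/m³.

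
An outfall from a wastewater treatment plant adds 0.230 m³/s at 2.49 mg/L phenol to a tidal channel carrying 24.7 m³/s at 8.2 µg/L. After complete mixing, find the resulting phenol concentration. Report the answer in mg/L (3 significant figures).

8.2 µg/L = 0.0082 mg/L.
Conservation of mass across the mixing zone: C = (0.23·2.49 + 24.7·0.0082) / (0.23 + 24.7) = 0.7752/24.93 = 0.0311 mg/L.

0.0311 mg/L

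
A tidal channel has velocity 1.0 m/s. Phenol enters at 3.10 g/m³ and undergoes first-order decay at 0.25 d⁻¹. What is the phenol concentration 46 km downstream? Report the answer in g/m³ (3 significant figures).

2.71 g/m³

Travel time t = 46 km / 1.0 m/s = 4.6e+04/1.0 = 4.6e+04 s = 0.5324 d.
First-order decay: C = 3.10·exp(−0.25·0.5324) = 3.10·0.8754 = 2.714 g/m³.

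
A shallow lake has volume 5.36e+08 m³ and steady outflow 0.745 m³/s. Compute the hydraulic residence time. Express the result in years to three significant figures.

Q = 0.745 m³/s × 3.156e+07 s/yr = 2.351e+07 m³/yr.
Hydraulic residence time τ = V/Q = 5.36e+08/2.351e+07 = 22.8 yr.

22.8 yr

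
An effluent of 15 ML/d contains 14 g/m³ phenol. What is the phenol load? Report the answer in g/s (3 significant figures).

15 ML/d = 0.1736 m³/s.
Mass flux = Q·C = 0.1736 m³/s × 14 g/m³ = 2.431 g/s.

2.43 g/s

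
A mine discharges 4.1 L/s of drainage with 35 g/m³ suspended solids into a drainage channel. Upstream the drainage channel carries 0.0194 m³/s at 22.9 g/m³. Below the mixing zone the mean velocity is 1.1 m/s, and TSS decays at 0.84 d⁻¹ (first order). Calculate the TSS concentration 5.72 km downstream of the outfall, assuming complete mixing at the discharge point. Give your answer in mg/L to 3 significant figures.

4.1 L/s = 0.0041 m³/s.
After complete mixing, C₀ = (0.0041·35 + 0.0194·22.9) / 0.0235 = 25.01 mg/L.
Travel time t = 5720 m / 1.1 m/s = 5200 s = 0.06019 d.
C = 25.01·exp(−0.84·0.06019) = 25.01·0.9507 = 23.78 mg/L.

23.8 mg/L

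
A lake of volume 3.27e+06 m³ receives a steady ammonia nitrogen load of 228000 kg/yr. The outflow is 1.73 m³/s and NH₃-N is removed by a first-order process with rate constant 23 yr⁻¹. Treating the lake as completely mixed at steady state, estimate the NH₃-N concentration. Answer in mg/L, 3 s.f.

Outflow Q = 1.73 m³/s × 3.156e+07 s/yr = 5.459e+07 m³/yr.
Steady-state CSTR mass balance: W = Q·C + k·V·C, so C = W/(Q + kV).
Q + kV = 5.459e+07 + 23·3.27e+06 = 1.298e+08 m³/yr.
C = 228000/1.298e+08 = 0.001756 kg/m³ = 1.756 mg/L.

1.76 mg/L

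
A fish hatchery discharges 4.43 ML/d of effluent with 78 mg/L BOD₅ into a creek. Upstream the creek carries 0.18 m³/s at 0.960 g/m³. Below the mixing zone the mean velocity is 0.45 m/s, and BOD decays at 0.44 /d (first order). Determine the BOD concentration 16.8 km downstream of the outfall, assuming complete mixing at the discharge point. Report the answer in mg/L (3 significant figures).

14.9 mg/L

4.43 ML/d = 0.05127 m³/s.
After complete mixing, C₀ = (0.05127·78 + 0.18·0.96) / 0.2313 = 18.04 mg/L.
Travel time t = 1.68e+04 m / 0.45 m/s = 3.733e+04 s = 0.4321 d.
C = 18.04·exp(−0.44·0.4321) = 18.04·0.8269 = 14.92 mg/L.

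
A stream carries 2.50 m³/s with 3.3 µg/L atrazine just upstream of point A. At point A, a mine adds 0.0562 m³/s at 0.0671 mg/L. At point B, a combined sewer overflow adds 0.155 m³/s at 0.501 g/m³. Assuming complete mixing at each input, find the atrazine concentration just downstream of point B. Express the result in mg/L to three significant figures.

3.3 µg/L = 0.0033 mg/L.
After input A: C = (2.5·0.0033 + 0.0562·0.0671) / 2.556 = 0.004703 mg/L.
After input B: C = (2.556·0.004703 + 0.155·0.501) / 2.711 = 0.03308 mg/L.

0.0331 mg/L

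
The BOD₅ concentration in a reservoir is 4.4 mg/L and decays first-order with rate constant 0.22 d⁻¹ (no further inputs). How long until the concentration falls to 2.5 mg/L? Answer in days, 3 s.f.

2.57 d

t = ln(C₀/C)/k = ln(4.4/2.5)/0.22 = 0.5653/0.22 = 2.57 d.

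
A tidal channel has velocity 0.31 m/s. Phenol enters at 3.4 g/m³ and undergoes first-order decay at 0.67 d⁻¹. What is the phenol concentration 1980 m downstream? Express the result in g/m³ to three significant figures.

3.24 g/m³

Travel time t = 1980 m / 0.31 m/s = 1980/0.31 = 6387 s = 0.07392 d.
First-order decay: C = 3.4·exp(−0.67·0.07392) = 3.4·0.9517 = 3.236 g/m³.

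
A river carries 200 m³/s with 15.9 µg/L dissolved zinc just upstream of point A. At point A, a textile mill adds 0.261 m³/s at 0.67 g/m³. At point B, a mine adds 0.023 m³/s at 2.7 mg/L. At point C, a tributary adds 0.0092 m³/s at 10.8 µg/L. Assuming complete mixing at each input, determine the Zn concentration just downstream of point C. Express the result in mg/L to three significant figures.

0.0171 mg/L

15.9 µg/L = 0.0159 mg/L.
After input A: C = (200·0.0159 + 0.261·0.67) / 200.3 = 0.01675 mg/L.
After input B: C = (200.3·0.01675 + 0.023·2.7) / 200.3 = 0.01706 mg/L.
10.8 µg/L = 0.0108 mg/L.
After input C: C = (200.3·0.01706 + 0.0092·0.0108) / 200.3 = 0.01706 mg/L.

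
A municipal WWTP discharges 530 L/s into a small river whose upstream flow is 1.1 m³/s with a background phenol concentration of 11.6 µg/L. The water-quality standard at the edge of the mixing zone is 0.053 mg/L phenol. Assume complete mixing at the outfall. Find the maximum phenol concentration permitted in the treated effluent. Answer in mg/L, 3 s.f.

0.139 mg/L

530 L/s = 0.53 m³/s.
11.6 µg/L = 0.0116 mg/L.
Mass balance: 0.053·1.63 = 0.53·Cₑ + 1.1·0.0116.
Cₑ = (0.08639 − 0.01276) / 0.53 = 0.1389 mg/L.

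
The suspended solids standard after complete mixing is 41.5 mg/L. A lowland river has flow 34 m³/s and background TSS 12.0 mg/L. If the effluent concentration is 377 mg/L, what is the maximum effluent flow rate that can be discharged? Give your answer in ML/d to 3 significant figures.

258 ML/d

Mass balance at complete mixing: C_std·(Q_w + Q_r) = Q_w·C_e + Q_r·C_b.
Rearranging, Q_w = Q_r·(C_std − C_b)/(C_e − C_std) = 34·(41.5 − 12) / (377 − 41.5) = 2.99 m³/s.
= 258.3 ML/d.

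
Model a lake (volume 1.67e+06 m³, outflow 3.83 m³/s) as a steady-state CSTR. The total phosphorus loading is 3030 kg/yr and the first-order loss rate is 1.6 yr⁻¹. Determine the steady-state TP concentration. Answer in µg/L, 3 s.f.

24.5 µg/L

Outflow Q = 3.83 m³/s × 3.156e+07 s/yr = 1.209e+08 m³/yr.
Steady-state CSTR mass balance: W = Q·C + k·V·C, so C = W/(Q + kV).
Q + kV = 1.209e+08 + 1.6·1.67e+06 = 1.235e+08 m³/yr.
C = 3030/1.235e+08 = 2.453e-05 kg/m³ = 0.02453 mg/L = 24.53 µg/L.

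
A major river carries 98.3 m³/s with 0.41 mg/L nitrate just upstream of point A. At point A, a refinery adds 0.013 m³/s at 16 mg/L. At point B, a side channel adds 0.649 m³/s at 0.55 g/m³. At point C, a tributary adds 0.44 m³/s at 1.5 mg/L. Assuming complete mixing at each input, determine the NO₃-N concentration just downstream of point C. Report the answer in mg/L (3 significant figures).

After input A: C = (98.3·0.41 + 0.013·16) / 98.31 = 0.4121 mg/L.
After input B: C = (98.31·0.4121 + 0.649·0.55) / 98.96 = 0.413 mg/L.
After input C: C = (98.96·0.413 + 0.44·1.5) / 99.4 = 0.4178 mg/L.

0.418 mg/L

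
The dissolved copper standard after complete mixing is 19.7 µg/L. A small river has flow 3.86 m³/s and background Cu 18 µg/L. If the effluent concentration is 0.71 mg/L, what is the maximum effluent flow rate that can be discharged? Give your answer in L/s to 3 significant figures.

18 µg/L = 0.018 mg/L.
19.7 µg/L = 0.0197 mg/L.
Mass balance at complete mixing: C_std·(Q_w + Q_r) = Q_w·C_e + Q_r·C_b.
Rearranging, Q_w = Q_r·(C_std − C_b)/(C_e − C_std) = 3.86·(0.0197 − 0.018) / (0.71 − 0.0197) = 0.009506 m³/s.
= 9.506 L/s.

9.51 L/s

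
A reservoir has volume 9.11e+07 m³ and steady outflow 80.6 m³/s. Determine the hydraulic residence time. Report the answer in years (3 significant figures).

Q = 80.6 m³/s × 3.156e+07 s/yr = 2.544e+09 m³/yr.
Hydraulic residence time τ = V/Q = 9.11e+07/2.544e+09 = 0.03582 yr.

0.0358 yr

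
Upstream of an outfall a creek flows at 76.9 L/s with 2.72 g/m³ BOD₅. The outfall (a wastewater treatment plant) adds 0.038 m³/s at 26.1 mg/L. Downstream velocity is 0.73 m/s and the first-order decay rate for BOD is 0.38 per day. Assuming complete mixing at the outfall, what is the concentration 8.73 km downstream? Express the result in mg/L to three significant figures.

76.9 L/s = 0.0769 m³/s.
After complete mixing, C₀ = (0.038·26.1 + 0.0769·2.72) / 0.1149 = 10.45 mg/L.
Travel time t = 8730 m / 0.73 m/s = 1.196e+04 s = 0.1384 d.
C = 10.45·exp(−0.38·0.1384) = 10.45·0.9488 = 9.917 mg/L.

9.92 mg/L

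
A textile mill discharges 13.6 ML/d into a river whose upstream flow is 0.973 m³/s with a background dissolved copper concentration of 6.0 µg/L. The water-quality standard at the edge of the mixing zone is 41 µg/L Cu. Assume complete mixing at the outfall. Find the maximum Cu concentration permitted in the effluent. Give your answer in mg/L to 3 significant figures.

0.257 mg/L

13.6 ML/d = 0.1574 m³/s.
6.0 µg/L = 0.006 mg/L.
41 µg/L = 0.041 mg/L.
Mass balance: 0.041·1.13 = 0.1574·Cₑ + 0.973·0.006.
Cₑ = (0.04635 − 0.005838) / 0.1574 = 0.2573 mg/L.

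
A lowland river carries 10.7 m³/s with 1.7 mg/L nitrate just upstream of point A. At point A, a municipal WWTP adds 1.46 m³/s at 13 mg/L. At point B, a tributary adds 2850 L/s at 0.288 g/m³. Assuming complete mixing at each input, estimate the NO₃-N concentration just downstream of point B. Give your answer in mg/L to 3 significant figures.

2.53 mg/L

After input A: C = (10.7·1.7 + 1.46·13) / 12.16 = 3.057 mg/L.
2850 L/s = 2.85 m³/s.
After input B: C = (12.16·3.057 + 2.85·0.288) / 15.01 = 2.531 mg/L.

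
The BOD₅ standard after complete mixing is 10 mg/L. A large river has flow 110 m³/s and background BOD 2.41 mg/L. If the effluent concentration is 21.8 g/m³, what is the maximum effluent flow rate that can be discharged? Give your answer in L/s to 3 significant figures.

70800 L/s

Mass balance at complete mixing: C_std·(Q_w + Q_r) = Q_w·C_e + Q_r·C_b.
Rearranging, Q_w = Q_r·(C_std − C_b)/(C_e − C_std) = 110·(10 − 2.41) / (21.8 − 10) = 70.75 m³/s.
= 7.075e+04 L/s.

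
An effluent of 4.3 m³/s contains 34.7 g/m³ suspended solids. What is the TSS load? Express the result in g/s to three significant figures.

Mass flux = Q·C = 4.3 m³/s × 34.7 g/m³ = 149.2 g/s.

149 g/s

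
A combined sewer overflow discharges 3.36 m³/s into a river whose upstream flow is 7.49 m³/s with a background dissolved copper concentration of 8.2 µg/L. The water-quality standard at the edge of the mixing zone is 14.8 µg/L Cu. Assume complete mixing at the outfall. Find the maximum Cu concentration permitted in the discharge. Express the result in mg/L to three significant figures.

8.2 µg/L = 0.0082 mg/L.
14.8 µg/L = 0.0148 mg/L.
Mass balance: 0.0148·10.85 = 3.36·Cₑ + 7.49·0.0082.
Cₑ = (0.1606 − 0.06142) / 3.36 = 0.02951 mg/L.

0.0295 mg/L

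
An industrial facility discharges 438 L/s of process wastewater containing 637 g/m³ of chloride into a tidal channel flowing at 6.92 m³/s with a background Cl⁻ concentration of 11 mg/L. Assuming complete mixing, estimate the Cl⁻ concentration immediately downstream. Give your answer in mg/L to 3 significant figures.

48.3 mg/L

438 L/s = 0.438 m³/s.
By mass balance at complete mixing, C = (0.438·637 + 6.92·11) / (0.438 + 6.92) = 355.1/7.358 = 48.26 mg/L.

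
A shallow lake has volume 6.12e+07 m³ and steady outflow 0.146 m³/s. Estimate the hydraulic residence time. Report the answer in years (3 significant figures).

Q = 0.146 m³/s × 3.156e+07 s/yr = 4.607e+06 m³/yr.
Hydraulic residence time τ = V/Q = 6.12e+07/4.607e+06 = 13.28 yr.

13.3 yr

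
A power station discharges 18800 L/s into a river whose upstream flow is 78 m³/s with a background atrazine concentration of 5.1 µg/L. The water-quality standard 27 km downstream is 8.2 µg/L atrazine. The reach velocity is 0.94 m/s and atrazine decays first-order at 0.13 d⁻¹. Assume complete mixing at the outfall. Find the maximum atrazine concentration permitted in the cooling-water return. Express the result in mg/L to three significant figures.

0.0229 mg/L

18800 L/s = 18.8 m³/s.
5.1 µg/L = 0.0051 mg/L.
8.2 µg/L = 0.0082 mg/L.
Travel time to the compliance point: t = 2.7e+04/0.94 = 2.872e+04 s = 0.3324 d; decay factor exp(−0.13·0.3324) = 0.9577.
So the concentration just after mixing may be at most 0.0082/0.9577 = 0.008562 mg/L.
Mass balance: 0.008562·96.8 = 18.8·Cₑ + 78·0.0051.
Cₑ = (0.8288 − 0.3978) / 18.8 = 0.02293 mg/L.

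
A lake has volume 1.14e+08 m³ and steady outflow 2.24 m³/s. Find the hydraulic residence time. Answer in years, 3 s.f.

Q = 2.24 m³/s × 3.156e+07 s/yr = 7.069e+07 m³/yr.
Hydraulic residence time τ = V/Q = 1.14e+08/7.069e+07 = 1.613 yr.

1.61 yr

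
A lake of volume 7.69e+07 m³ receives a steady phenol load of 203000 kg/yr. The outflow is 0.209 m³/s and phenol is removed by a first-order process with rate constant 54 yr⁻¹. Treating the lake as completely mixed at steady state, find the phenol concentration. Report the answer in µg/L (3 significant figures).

Outflow Q = 0.209 m³/s × 3.156e+07 s/yr = 6.596e+06 m³/yr.
Steady-state CSTR mass balance: W = Q·C + k·V·C, so C = W/(Q + kV).
Q + kV = 6.596e+06 + 54·7.69e+07 = 4.159e+09 m³/yr.
C = 203000/4.159e+09 = 4.881e-05 kg/m³ = 0.04881 mg/L = 48.81 µg/L.

48.8 µg/L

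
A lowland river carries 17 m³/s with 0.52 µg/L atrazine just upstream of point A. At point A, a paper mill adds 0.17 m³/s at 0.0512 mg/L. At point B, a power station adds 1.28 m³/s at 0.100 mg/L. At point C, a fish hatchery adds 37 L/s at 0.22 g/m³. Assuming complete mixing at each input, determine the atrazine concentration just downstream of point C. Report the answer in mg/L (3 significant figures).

0.52 µg/L = 0.00052 mg/L.
After input A: C = (17·0.00052 + 0.17·0.0512) / 17.17 = 0.001022 mg/L.
After input B: C = (17.17·0.001022 + 1.28·0.1) / 18.45 = 0.007889 mg/L.
37 L/s = 0.037 m³/s.
After input C: C = (18.45·0.007889 + 0.037·0.22) / 18.49 = 0.008313 mg/L.

0.00831 mg/L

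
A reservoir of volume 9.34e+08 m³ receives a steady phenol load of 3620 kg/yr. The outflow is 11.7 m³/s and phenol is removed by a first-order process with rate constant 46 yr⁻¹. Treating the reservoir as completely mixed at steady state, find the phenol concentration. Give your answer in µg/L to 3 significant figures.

Outflow Q = 11.7 m³/s × 3.156e+07 s/yr = 3.692e+08 m³/yr.
Steady-state CSTR mass balance: W = Q·C + k·V·C, so C = W/(Q + kV).
Q + kV = 3.692e+08 + 46·9.34e+08 = 4.333e+10 m³/yr.
C = 3620/4.333e+10 = 8.354e-08 kg/m³ = 8.354e-05 mg/L = 0.08354 µg/L.

0.0835 µg/L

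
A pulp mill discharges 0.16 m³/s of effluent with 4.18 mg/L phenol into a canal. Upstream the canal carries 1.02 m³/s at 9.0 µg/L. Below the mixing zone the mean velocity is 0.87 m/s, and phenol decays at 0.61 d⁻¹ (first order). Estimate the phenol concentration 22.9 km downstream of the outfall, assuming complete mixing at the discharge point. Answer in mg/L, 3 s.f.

0.477 mg/L

9.0 µg/L = 0.009 mg/L.
After complete mixing, C₀ = (0.16·4.18 + 1.02·0.009) / 1.18 = 0.5746 mg/L.
Travel time t = 2.29e+04 m / 0.87 m/s = 2.632e+04 s = 0.3047 d.
C = 0.5746·exp(−0.61·0.3047) = 0.5746·0.8304 = 0.4771 mg/L.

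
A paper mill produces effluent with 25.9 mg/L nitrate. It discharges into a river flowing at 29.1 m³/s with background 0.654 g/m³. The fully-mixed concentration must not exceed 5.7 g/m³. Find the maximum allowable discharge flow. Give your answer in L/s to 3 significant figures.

7270 L/s

Mass balance at complete mixing: C_std·(Q_w + Q_r) = Q_w·C_e + Q_r·C_b.
Rearranging, Q_w = Q_r·(C_std − C_b)/(C_e − C_std) = 29.1·(5.7 − 0.654) / (25.9 − 5.7) = 7.269 m³/s.
= 7269 L/s.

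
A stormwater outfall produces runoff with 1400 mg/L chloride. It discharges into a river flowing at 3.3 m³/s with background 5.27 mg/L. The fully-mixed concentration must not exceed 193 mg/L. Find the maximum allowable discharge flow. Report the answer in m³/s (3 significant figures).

Mass balance at complete mixing: C_std·(Q_w + Q_r) = Q_w·C_e + Q_r·C_b.
Rearranging, Q_w = Q_r·(C_std − C_b)/(C_e − C_std) = 3.3·(193 − 5.27) / (1400 − 193) = 0.5133 m³/s.

0.513 m³/s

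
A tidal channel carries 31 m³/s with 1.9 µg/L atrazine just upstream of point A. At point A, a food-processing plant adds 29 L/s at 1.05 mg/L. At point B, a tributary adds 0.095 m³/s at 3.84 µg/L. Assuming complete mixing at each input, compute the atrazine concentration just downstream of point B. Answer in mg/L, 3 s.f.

0.00288 mg/L

1.9 µg/L = 0.0019 mg/L.
29 L/s = 0.029 m³/s.
After input A: C = (31·0.0019 + 0.029·1.05) / 31.03 = 0.00288 mg/L.
3.84 µg/L = 0.00384 mg/L.
After input B: C = (31.03·0.00288 + 0.095·0.00384) / 31.12 = 0.002882 mg/L.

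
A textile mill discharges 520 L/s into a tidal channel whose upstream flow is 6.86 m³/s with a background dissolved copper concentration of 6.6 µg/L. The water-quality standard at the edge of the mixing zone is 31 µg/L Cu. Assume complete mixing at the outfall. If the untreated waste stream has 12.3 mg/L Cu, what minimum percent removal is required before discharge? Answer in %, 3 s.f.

97.1 %

520 L/s = 0.52 m³/s.
6.6 µg/L = 0.0066 mg/L.
31 µg/L = 0.031 mg/L.
Mass balance: 0.031·7.38 = 0.52·Cₑ + 6.86·0.0066.
Cₑ = (0.2288 − 0.04528) / 0.52 = 0.3529 mg/L.
Required removal = 1 − 0.3529/12.3 = 97.13 %.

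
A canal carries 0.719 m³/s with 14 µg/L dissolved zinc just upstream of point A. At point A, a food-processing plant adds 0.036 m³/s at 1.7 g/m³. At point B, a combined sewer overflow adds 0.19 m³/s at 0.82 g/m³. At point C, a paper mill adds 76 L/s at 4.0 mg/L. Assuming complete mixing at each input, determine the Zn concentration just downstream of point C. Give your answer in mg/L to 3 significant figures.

14 µg/L = 0.014 mg/L.
After input A: C = (0.719·0.014 + 0.036·1.7) / 0.755 = 0.09439 mg/L.
After input B: C = (0.755·0.09439 + 0.19·0.82) / 0.945 = 0.2403 mg/L.
76 L/s = 0.076 m³/s.
After input C: C = (0.945·0.2403 + 0.076·4) / 1.021 = 0.5201 mg/L.

0.520 mg/L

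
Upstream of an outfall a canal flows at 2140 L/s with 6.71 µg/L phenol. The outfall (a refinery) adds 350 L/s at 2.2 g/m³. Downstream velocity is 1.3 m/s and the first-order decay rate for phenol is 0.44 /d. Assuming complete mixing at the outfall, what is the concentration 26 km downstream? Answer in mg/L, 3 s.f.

0.284 mg/L

350 L/s = 0.35 m³/s.
2140 L/s = 2.14 m³/s.
6.71 µg/L = 0.00671 mg/L.
After complete mixing, C₀ = (0.35·2.2 + 2.14·0.00671) / 2.49 = 0.315 mg/L.
Travel time t = 2.6e+04 m / 1.3 m/s = 2e+04 s = 0.2315 d.
C = 0.315·exp(−0.44·0.2315) = 0.315·0.9032 = 0.2845 mg/L.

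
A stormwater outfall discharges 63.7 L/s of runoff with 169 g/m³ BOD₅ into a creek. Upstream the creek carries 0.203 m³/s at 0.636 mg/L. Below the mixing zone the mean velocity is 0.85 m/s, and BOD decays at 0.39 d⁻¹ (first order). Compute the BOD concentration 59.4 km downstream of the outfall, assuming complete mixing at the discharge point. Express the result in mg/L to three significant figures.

63.7 L/s = 0.0637 m³/s.
After complete mixing, C₀ = (0.0637·169 + 0.203·0.636) / 0.2667 = 40.85 mg/L.
Travel time t = 5.94e+04 m / 0.85 m/s = 6.988e+04 s = 0.8088 d.
C = 40.85·exp(−0.39·0.8088) = 40.85·0.7295 = 29.8 mg/L.

29.8 mg/L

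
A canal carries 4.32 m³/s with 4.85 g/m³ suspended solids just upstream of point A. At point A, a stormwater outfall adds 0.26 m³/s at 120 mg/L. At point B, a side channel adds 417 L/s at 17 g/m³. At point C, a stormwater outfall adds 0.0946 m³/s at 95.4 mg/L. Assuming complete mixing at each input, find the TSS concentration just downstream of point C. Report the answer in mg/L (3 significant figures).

After input A: C = (4.32·4.85 + 0.26·120) / 4.58 = 11.39 mg/L.
417 L/s = 0.417 m³/s.
After input B: C = (4.58·11.39 + 0.417·17) / 4.997 = 11.86 mg/L.
After input C: C = (4.997·11.86 + 0.0946·95.4) / 5.092 = 13.41 mg/L.

13.4 mg/L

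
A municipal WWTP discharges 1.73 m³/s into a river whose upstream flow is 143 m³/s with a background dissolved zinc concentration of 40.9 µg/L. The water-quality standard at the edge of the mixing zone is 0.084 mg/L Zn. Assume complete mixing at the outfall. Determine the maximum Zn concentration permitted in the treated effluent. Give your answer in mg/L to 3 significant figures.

3.65 mg/L

40.9 µg/L = 0.0409 mg/L.
Mass balance: 0.084·144.7 = 1.73·Cₑ + 143·0.0409.
Cₑ = (12.16 − 5.849) / 1.73 = 3.647 mg/L.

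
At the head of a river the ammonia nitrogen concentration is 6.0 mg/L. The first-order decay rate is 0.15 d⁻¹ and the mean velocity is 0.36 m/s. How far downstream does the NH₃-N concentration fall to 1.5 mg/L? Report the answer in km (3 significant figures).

From C = C₀·e^(−kt), t = ln(C₀/C)/k = ln(6.0/1.5)/0.15 = 1.386/0.15 = 9.242 d.
Distance = v·t = 0.36 m/s × 7.985e+05 s = 2.875e+05 m = 287.5 km.

287 km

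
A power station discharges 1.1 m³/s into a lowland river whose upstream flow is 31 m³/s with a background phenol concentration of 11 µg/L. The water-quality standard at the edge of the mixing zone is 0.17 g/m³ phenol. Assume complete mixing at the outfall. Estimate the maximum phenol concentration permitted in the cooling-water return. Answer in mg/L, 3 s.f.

4.65 mg/L

11 µg/L = 0.011 mg/L.
Mass balance: 0.17·32.1 = 1.1·Cₑ + 31·0.011.
Cₑ = (5.457 − 0.341) / 1.1 = 4.651 mg/L.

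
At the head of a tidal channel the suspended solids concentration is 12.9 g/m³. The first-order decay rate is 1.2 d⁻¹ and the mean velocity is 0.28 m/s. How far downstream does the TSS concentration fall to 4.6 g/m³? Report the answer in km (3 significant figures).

From C = C₀·e^(−kt), t = ln(C₀/C)/k = ln(12.9/4.6)/1.2 = 1.031/1.2 = 0.8593 d.
Distance = v·t = 0.28 m/s × 7.424e+04 s = 2.079e+04 m = 20.79 km.

20.8 km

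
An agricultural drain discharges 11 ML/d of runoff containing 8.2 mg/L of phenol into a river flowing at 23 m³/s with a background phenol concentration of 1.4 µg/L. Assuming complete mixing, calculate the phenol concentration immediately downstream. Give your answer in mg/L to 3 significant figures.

11 ML/d = 0.1273 m³/s.
1.4 µg/L = 0.0014 mg/L.
Flow-weighted mixing gives C = (0.1273·8.2 + 23·0.0014) / (0.1273 + 23) = 1.076/23.13 = 0.04653 mg/L.

0.0465 mg/L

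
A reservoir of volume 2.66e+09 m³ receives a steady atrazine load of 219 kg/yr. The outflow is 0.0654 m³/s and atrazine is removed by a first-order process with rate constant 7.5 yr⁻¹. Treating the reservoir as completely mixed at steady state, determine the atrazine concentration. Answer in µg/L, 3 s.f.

Outflow Q = 0.0654 m³/s × 3.156e+07 s/yr = 2.064e+06 m³/yr.
Steady-state CSTR mass balance: W = Q·C + k·V·C, so C = W/(Q + kV).
Q + kV = 2.064e+06 + 7.5·2.66e+09 = 1.995e+10 m³/yr.
C = 219/1.995e+10 = 1.098e-08 kg/m³ = 1.098e-05 mg/L = 0.01098 µg/L.

0.0110 µg/L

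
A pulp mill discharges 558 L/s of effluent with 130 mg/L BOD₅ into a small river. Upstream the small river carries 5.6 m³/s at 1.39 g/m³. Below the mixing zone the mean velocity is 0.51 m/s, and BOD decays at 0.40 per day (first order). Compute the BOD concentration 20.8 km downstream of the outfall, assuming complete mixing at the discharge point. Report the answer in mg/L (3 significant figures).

10.8 mg/L

558 L/s = 0.558 m³/s.
After complete mixing, C₀ = (0.558·130 + 5.6·1.39) / 6.158 = 13.04 mg/L.
Travel time t = 2.08e+04 m / 0.51 m/s = 4.078e+04 s = 0.472 d.
C = 13.04·exp(−0.40·0.472) = 13.04·0.8279 = 10.8 mg/L.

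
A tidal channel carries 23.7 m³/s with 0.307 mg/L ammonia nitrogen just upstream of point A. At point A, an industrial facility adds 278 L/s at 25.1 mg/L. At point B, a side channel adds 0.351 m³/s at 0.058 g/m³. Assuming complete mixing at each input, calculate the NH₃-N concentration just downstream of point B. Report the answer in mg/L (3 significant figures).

278 L/s = 0.278 m³/s.
After input A: C = (23.7·0.307 + 0.278·25.1) / 23.98 = 0.5944 mg/L.
After input B: C = (23.98·0.5944 + 0.351·0.058) / 24.33 = 0.5867 mg/L.

0.587 mg/L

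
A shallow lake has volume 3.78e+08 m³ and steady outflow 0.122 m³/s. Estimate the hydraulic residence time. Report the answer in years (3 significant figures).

98.2 yr

Q = 0.122 m³/s × 3.156e+07 s/yr = 3.85e+06 m³/yr.
Hydraulic residence time τ = V/Q = 3.78e+08/3.85e+06 = 98.18 yr.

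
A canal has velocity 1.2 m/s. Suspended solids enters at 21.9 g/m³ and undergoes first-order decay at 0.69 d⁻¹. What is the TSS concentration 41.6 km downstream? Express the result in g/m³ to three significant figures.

Travel time t = 41.6 km / 1.2 m/s = 4.16e+04/1.2 = 3.467e+04 s = 0.4012 d.
First-order decay: C = 21.9·exp(−0.69·0.4012) = 21.9·0.7582 = 16.6 g/m³.

16.6 g/m³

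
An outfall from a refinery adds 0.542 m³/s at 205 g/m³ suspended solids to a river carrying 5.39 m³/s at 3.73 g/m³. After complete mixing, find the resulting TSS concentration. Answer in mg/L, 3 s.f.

22.1 mg/L

Flow-weighted mixing gives C = (0.542·205 + 5.39·3.73) / (0.542 + 5.39) = 131.2/5.932 = 22.12 mg/L.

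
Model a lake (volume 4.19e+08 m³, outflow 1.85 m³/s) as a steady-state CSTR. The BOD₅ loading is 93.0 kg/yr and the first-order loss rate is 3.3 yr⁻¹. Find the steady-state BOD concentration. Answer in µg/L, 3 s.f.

Outflow Q = 1.85 m³/s × 3.156e+07 s/yr = 5.838e+07 m³/yr.
Steady-state CSTR mass balance: W = Q·C + k·V·C, so C = W/(Q + kV).
Q + kV = 5.838e+07 + 3.3·4.19e+08 = 1.441e+09 m³/yr.
C = 93.0/1.441e+09 = 6.453e-08 kg/m³ = 6.453e-05 mg/L = 0.06453 µg/L.

0.0645 µg/L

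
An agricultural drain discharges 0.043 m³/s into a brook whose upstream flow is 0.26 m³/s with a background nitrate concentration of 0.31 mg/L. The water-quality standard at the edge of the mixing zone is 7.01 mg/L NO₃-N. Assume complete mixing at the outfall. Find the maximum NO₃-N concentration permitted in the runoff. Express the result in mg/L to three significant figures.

47.5 mg/L

Mass balance: 7.01·0.303 = 0.043·Cₑ + 0.26·0.31.
Cₑ = (2.124 − 0.0806) / 0.043 = 47.52 mg/L.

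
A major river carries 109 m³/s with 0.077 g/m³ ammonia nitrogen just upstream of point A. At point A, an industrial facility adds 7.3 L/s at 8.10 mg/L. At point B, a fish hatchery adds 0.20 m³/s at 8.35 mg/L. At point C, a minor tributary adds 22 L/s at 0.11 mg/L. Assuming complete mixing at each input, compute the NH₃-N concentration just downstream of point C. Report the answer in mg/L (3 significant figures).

7.3 L/s = 0.0073 m³/s.
After input A: C = (109·0.077 + 0.0073·8.1) / 109 = 0.07754 mg/L.
After input B: C = (109·0.07754 + 0.2·8.35) / 109.2 = 0.09269 mg/L.
22 L/s = 0.022 m³/s.
After input C: C = (109.2·0.09269 + 0.022·0.11) / 109.2 = 0.09269 mg/L.

0.0927 mg/L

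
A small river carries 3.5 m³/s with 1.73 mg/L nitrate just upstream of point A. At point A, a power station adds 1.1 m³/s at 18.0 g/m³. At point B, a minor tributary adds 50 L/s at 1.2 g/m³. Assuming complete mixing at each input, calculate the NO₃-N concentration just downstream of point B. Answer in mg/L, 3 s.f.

After input A: C = (3.5·1.73 + 1.1·18) / 4.6 = 5.621 mg/L.
50 L/s = 0.05 m³/s.
After input B: C = (4.6·5.621 + 0.05·1.2) / 4.65 = 5.573 mg/L.

5.57 mg/L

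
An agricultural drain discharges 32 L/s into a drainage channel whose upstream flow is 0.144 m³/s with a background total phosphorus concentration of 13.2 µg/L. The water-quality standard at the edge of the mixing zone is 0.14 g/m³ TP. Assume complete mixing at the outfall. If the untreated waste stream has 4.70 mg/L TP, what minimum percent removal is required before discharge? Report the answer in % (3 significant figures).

32 L/s = 0.032 m³/s.
13.2 µg/L = 0.0132 mg/L.
Mass balance: 0.14·0.176 = 0.032·Cₑ + 0.144·0.0132.
Cₑ = (0.02464 − 0.001901) / 0.032 = 0.7106 mg/L.
Required removal = 1 − 0.7106/4.70 = 84.88 %.

84.9 %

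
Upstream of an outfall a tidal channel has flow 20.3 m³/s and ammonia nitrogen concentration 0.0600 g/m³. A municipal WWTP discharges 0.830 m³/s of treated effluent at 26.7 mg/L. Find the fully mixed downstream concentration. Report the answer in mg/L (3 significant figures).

1.11 mg/L

By mass balance at complete mixing, C = (0.83·26.7 + 20.3·0.06) / (0.83 + 20.3) = 23.38/21.13 = 1.106 mg/L.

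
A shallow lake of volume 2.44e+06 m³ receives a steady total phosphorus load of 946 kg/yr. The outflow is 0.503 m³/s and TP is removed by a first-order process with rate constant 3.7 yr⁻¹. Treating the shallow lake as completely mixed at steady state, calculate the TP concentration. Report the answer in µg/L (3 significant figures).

38.0 µg/L

Outflow Q = 0.503 m³/s × 3.156e+07 s/yr = 1.587e+07 m³/yr.
Steady-state CSTR mass balance: W = Q·C + k·V·C, so C = W/(Q + kV).
Q + kV = 1.587e+07 + 3.7·2.44e+06 = 2.49e+07 m³/yr.
C = 946/2.49e+07 = 3.799e-05 kg/m³ = 0.03799 mg/L = 37.99 µg/L.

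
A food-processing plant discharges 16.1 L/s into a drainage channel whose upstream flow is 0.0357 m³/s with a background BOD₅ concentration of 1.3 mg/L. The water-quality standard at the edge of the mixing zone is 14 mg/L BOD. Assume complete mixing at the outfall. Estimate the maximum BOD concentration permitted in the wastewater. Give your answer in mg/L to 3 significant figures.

16.1 L/s = 0.0161 m³/s.
Mass balance: 14·0.0518 = 0.0161·Cₑ + 0.0357·1.3.
Cₑ = (0.7252 − 0.04641) / 0.0161 = 42.16 mg/L.

42.2 mg/L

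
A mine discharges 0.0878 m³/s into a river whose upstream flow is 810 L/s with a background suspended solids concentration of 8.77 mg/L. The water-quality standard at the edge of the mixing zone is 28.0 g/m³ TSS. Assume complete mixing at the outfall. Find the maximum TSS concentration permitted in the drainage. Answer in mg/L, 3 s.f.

810 L/s = 0.81 m³/s.
Mass balance: 28·0.8978 = 0.0878·Cₑ + 0.81·8.77.
Cₑ = (25.14 − 7.104) / 0.0878 = 205.4 mg/L.

205 mg/L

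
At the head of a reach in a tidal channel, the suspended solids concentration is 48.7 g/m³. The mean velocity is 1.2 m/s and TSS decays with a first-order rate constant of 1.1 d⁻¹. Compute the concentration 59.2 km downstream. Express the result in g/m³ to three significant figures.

Travel time t = 59.2 km / 1.2 m/s = 5.92e+04/1.2 = 4.933e+04 s = 0.571 d.
First-order decay: C = 48.7·exp(−1.1·0.571) = 48.7·0.5336 = 25.99 g/m³.

26.0 g/m³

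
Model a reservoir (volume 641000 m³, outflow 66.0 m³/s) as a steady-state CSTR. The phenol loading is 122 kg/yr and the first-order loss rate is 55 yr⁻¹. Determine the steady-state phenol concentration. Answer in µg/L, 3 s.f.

0.0576 µg/L

Outflow Q = 66.0 m³/s × 3.156e+07 s/yr = 2.083e+09 m³/yr.
Steady-state CSTR mass balance: W = Q·C + k·V·C, so C = W/(Q + kV).
Q + kV = 2.083e+09 + 55·641000 = 2.118e+09 m³/yr.
C = 122/2.118e+09 = 5.76e-08 kg/m³ = 5.76e-05 mg/L = 0.0576 µg/L.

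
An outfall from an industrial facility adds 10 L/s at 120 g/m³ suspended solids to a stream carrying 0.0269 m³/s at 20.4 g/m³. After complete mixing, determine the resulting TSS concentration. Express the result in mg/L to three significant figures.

10 L/s = 0.01 m³/s.
Conservation of mass across the mixing zone: C = (0.01·120 + 0.0269·20.4) / (0.01 + 0.0269) = 1.749/0.0369 = 47.39 mg/L.

47.4 mg/L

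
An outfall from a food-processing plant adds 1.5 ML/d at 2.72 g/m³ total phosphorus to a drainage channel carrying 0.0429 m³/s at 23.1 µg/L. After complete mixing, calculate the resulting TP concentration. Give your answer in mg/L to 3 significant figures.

1.5 ML/d = 0.01736 m³/s.
23.1 µg/L = 0.0231 mg/L.
Flow-weighted mixing gives C = (0.01736·2.72 + 0.0429·0.0231) / (0.01736 + 0.0429) = 0.04821/0.06026 = 0.8001 mg/L.

0.800 mg/L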